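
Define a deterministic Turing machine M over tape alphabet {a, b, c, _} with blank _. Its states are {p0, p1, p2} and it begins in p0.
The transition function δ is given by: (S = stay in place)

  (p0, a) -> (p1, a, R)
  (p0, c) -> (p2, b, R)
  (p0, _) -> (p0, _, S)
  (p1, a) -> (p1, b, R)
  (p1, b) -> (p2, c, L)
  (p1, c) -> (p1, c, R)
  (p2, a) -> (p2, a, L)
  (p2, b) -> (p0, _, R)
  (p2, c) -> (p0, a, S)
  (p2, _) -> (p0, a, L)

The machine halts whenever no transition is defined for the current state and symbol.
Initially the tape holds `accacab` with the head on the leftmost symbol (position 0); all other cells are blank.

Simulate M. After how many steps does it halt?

state=p0 head=0 tape=[a]ccacab_   (p0,a)→(p1,a,R)
state=p1 head=1 tape=a[c]cacab_   (p1,c)→(p1,c,R)
state=p1 head=2 tape=ac[c]acab_   (p1,c)→(p1,c,R)
state=p1 head=3 tape=acc[a]cab_   (p1,a)→(p1,b,R)
state=p1 head=4 tape=accb[c]ab_   (p1,c)→(p1,c,R)
state=p1 head=5 tape=accbc[a]b_   (p1,a)→(p1,b,R)
state=p1 head=6 tape=accbcb[b]_   (p1,b)→(p2,c,L)
state=p2 head=5 tape=accbc[b]c_   (p2,b)→(p0,_,R)
state=p0 head=6 tape=accbc_[c]_   (p0,c)→(p2,b,R)
state=p2 head=7 tape=accbc_b[_]   (p2,_)→(p0,a,L)
state=p0 head=6 tape=accbc_[b]a
M halts after 10 transitions.

10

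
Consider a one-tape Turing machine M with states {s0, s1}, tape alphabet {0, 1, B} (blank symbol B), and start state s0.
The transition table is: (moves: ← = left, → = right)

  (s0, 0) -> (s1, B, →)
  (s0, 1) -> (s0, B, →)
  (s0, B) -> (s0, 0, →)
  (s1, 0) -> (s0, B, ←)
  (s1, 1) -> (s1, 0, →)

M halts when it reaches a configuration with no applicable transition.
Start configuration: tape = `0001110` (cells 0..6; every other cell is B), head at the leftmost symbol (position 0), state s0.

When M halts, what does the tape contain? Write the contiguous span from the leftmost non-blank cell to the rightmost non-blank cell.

00B00

s0 | [0]001110   read 0 → write B, move →, go to s1
s1 | B[0]01110   read 0 → write B, move ←, go to s0
s0 | [B]B01110   read B → write 0, move →, go to s0
s0 | 0[B]01110   read B → write 0, move →, go to s0
s0 | 00[0]1110   read 0 → write B, move →, go to s1
s1 | 00B[1]110   read 1 → write 0, move →, go to s1
s1 | 00B0[1]10   read 1 → write 0, move →, go to s1
s1 | 00B00[1]0   read 1 → write 0, move →, go to s1
s1 | 00B000[0]   read 0 → write B, move ←, go to s0
s0 | 00B00[0]B   read 0 → write B, move →, go to s1
s1 | 00B00B[B]
The non-blank tape span at halt is 00B00.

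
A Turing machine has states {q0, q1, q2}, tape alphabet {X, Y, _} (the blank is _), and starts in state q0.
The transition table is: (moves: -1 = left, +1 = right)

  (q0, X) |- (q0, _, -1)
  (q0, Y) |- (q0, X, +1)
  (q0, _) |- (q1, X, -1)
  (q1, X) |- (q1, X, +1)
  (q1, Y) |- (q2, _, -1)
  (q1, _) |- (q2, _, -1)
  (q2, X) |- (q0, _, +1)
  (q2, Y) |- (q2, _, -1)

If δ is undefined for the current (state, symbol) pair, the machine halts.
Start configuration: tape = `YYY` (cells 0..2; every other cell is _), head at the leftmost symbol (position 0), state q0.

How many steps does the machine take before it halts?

state=q0 head=0 tape=_[Y]YY__   (q0,Y)→(q0,X,+1)
state=q0 head=1 tape=_X[Y]Y__   (q0,Y)→(q0,X,+1)
state=q0 head=2 tape=_XX[Y]__   (q0,Y)→(q0,X,+1)
state=q0 head=3 tape=_XXX[_]_   (q0,_)→(q1,X,-1)
state=q1 head=2 tape=_XX[X]X_   (q1,X)→(q1,X,+1)
state=q1 head=3 tape=_XXX[X]_   (q1,X)→(q1,X,+1)
state=q1 head=4 tape=_XXXX[_]   (q1,_)→(q2,_,-1)
state=q2 head=3 tape=_XXX[X]_   (q2,X)→(q0,_,+1)
state=q0 head=4 tape=_XXX_[_]   (q0,_)→(q1,X,-1)
state=q1 head=3 tape=_XXX[_]X   (q1,_)→(q2,_,-1)
state=q2 head=2 tape=_XX[X]_X   (q2,X)→(q0,_,+1)
state=q0 head=3 tape=_XX_[_]X   (q0,_)→(q1,X,-1)
state=q1 head=2 tape=_XX[_]XX   (q1,_)→(q2,_,-1)
state=q2 head=1 tape=_X[X]_XX   (q2,X)→(q0,_,+1)
state=q0 head=2 tape=_X_[_]XX   (q0,_)→(q1,X,-1)
state=q1 head=1 tape=_X[_]XXX   (q1,_)→(q2,_,-1)
state=q2 head=0 tape=_[X]_XXX   (q2,X)→(q0,_,+1)
state=q0 head=1 tape=__[_]XXX   (q0,_)→(q1,X,-1)
state=q1 head=0 tape=_[_]XXXX   (q1,_)→(q2,_,-1)
state=q2 head=-1 tape=[_]_XXXX
M halts after 19 transitions.

19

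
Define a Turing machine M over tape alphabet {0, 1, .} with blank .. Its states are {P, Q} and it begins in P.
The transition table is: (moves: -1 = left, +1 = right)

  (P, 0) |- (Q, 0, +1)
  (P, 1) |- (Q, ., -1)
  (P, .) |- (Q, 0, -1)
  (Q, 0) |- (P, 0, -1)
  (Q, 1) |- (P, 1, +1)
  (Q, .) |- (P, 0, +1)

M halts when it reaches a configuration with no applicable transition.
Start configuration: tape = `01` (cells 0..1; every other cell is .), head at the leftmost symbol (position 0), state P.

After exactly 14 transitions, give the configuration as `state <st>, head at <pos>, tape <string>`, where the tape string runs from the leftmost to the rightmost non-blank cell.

state=P head=0 tape=[0]1...   (P,0)→(Q,0,+1)
state=Q head=1 tape=0[1]...   (Q,1)→(P,1,+1)
state=P head=2 tape=01[.]..   (P,.)→(Q,0,-1)
state=Q head=1 tape=0[1]0..   (Q,1)→(P,1,+1)
state=P head=2 tape=01[0]..   (P,0)→(Q,0,+1)
state=Q head=3 tape=010[.].   (Q,.)→(P,0,+1)
state=P head=4 tape=0100[.]   (P,.)→(Q,0,-1)
state=Q head=3 tape=010[0]0   (Q,0)→(P,0,-1)
state=P head=2 tape=01[0]00   (P,0)→(Q,0,+1)
state=Q head=3 tape=010[0]0   (Q,0)→(P,0,-1)
state=P head=2 tape=01[0]00   (P,0)→(Q,0,+1)
state=Q head=3 tape=010[0]0   (Q,0)→(P,0,-1)
state=P head=2 tape=01[0]00   (P,0)→(Q,0,+1)
state=Q head=3 tape=010[0]0   (Q,0)→(P,0,-1)
state=P head=2 tape=01[0]00
After 14 steps: state P, head at 2, tape 01000.

state P, head at 2, tape 01000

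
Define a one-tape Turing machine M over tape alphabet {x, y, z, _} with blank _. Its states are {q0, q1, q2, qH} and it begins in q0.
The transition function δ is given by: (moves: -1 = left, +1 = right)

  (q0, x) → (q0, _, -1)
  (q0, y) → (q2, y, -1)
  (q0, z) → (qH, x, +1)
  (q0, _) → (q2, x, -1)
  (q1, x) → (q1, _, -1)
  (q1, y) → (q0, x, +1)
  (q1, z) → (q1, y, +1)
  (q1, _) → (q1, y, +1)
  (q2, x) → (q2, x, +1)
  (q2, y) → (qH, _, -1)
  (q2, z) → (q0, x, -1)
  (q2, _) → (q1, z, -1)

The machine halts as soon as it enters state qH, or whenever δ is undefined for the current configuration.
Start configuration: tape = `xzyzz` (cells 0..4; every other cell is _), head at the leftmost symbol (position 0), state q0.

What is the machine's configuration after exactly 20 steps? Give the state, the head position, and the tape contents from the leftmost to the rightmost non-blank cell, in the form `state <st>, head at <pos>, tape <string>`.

state q1, head at -4, tape zzzyzz

q0 | ____[x]zyzz   read x → write _, move -1, go to q0
q0 | ___[_]_zyzz   read _ → write x, move -1, go to q2
q2 | __[_]x_zyzz   read _ → write z, move -1, go to q1
q1 | _[_]zx_zyzz   read _ → write y, move +1, go to q1
q1 | _y[z]x_zyzz   read z → write y, move +1, go to q1
q1 | _yy[x]_zyzz   read x → write _, move -1, go to q1
q1 | _y[y]__zyzz   read y → write x, move +1, go to q0
q0 | _yx[_]_zyzz   read _ → write x, move -1, go to q2
q2 | _y[x]x_zyzz   read x → write x, move +1, go to q2
q2 | _yx[x]_zyzz   read x → write x, move +1, go to q2
q2 | _yxx[_]zyzz   read _ → write z, move -1, go to q1
q1 | _yx[x]zzyzz   read x → write _, move -1, go to q1
q1 | _y[x]_zzyzz   read x → write _, move -1, go to q1
q1 | _[y]__zzyzz   read y → write x, move +1, go to q0
q0 | _x[_]_zzyzz   read _ → write x, move -1, go to q2
q2 | _[x]x_zzyzz   read x → write x, move +1, go to q2
q2 | _x[x]_zzyzz   read x → write x, move +1, go to q2
q2 | _xx[_]zzyzz   read _ → write z, move -1, go to q1
q1 | _x[x]zzzyzz   read x → write _, move -1, go to q1
q1 | _[x]_zzzyzz   read x → write _, move -1, go to q1
q1 | [_]__zzzyzz
After 20 steps: state q1, head at -4, tape zzzyzz.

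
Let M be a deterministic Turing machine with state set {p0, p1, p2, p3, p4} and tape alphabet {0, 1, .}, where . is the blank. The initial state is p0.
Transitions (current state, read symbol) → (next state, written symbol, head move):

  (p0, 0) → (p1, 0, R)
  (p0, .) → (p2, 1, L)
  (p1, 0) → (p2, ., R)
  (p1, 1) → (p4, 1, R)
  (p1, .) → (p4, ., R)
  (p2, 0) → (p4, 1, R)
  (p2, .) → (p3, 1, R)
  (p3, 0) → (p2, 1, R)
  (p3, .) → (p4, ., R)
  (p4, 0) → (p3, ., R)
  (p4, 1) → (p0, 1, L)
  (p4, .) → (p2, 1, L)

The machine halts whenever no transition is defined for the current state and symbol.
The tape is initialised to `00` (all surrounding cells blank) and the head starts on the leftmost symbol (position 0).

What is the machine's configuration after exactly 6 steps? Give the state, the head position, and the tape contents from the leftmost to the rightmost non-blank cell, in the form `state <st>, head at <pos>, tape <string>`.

state p3, head at 4, tape 0.111

state=p0 head=0 tape=[0]0...   (p0,0)→(p1,0,R)
state=p1 head=1 tape=0[0]...   (p1,0)→(p2,.,R)
state=p2 head=2 tape=0.[.]..   (p2,.)→(p3,1,R)
state=p3 head=3 tape=0.1[.].   (p3,.)→(p4,.,R)
state=p4 head=4 tape=0.1.[.]   (p4,.)→(p2,1,L)
state=p2 head=3 tape=0.1[.]1   (p2,.)→(p3,1,R)
state=p3 head=4 tape=0.11[1]
After 6 steps: state p3, head at 4, tape 0.111.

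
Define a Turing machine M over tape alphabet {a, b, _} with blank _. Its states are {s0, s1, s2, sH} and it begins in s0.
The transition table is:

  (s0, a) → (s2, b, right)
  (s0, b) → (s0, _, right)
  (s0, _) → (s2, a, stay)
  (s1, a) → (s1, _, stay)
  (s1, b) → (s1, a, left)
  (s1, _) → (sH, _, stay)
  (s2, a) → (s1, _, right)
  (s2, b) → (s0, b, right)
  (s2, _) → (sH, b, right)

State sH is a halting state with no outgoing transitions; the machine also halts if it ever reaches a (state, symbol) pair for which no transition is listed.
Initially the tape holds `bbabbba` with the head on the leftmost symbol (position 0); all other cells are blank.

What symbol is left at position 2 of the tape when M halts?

b

s0 | [b]babbba__   read b → write _, move right, go to s0
s0 | _[b]abbba__   read b → write _, move right, go to s0
s0 | __[a]bbba__   read a → write b, move right, go to s2
s2 | __b[b]bba__   read b → write b, move right, go to s0
s0 | __bb[b]ba__   read b → write _, move right, go to s0
s0 | __bb_[b]a__   read b → write _, move right, go to s0
s0 | __bb__[a]__   read a → write b, move right, go to s2
s2 | __bb__b[_]_   read _ → write b, move right, go to sH
sH | __bb__bb[_]
Cell 2 holds b when M halts.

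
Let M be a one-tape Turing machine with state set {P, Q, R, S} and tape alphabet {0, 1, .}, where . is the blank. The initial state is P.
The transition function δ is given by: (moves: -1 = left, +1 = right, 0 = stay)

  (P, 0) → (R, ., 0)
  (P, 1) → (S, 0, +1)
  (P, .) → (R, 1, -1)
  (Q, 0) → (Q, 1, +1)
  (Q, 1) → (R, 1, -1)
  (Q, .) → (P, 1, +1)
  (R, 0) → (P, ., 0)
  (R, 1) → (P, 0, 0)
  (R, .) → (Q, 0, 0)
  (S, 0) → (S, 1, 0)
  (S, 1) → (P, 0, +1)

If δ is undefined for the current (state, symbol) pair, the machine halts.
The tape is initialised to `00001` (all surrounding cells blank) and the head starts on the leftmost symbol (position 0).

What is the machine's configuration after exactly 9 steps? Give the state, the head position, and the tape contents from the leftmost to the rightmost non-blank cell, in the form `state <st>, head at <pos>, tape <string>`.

state R, head at 3, tape 111.1

state=P head=0 tape=[0]0001   (P,0)→(R,.,0)
state=R head=0 tape=[.]0001   (R,.)→(Q,0,0)
state=Q head=0 tape=[0]0001   (Q,0)→(Q,1,+1)
state=Q head=1 tape=1[0]001   (Q,0)→(Q,1,+1)
state=Q head=2 tape=11[0]01   (Q,0)→(Q,1,+1)
state=Q head=3 tape=111[0]1   (Q,0)→(Q,1,+1)
state=Q head=4 tape=1111[1]   (Q,1)→(R,1,-1)
state=R head=3 tape=111[1]1   (R,1)→(P,0,0)
state=P head=3 tape=111[0]1   (P,0)→(R,.,0)
state=R head=3 tape=111[.]1
After 9 steps: state R, head at 3, tape 111.1.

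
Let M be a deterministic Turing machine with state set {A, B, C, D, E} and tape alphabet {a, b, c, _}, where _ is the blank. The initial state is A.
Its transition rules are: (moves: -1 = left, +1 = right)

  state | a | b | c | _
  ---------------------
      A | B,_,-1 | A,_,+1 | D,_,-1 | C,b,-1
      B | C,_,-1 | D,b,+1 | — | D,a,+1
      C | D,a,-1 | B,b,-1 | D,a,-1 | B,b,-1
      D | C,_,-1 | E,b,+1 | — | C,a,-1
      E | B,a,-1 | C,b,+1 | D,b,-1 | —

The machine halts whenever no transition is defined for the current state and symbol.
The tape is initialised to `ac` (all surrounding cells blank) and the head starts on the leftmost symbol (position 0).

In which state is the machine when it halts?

A | ______[a]c   read a → write _, move -1, go to B
B | _____[_]_c   read _ → write a, move +1, go to D
D | _____a[_]c   read _ → write a, move -1, go to C
C | _____[a]ac   read a → write a, move -1, go to D
D | ____[_]aac   read _ → write a, move -1, go to C
C | ___[_]aaac   read _ → write b, move -1, go to B
B | __[_]baaac   read _ → write a, move +1, go to D
D | __a[b]aaac   read b → write b, move +1, go to E
E | __ab[a]aac   read a → write a, move -1, go to B
B | __a[b]aaac   read b → write b, move +1, go to D
D | __ab[a]aac   read a → write _, move -1, go to C
C | __a[b]_aac   read b → write b, move -1, go to B
B | __[a]b_aac   read a → write _, move -1, go to C
C | _[_]_b_aac   read _ → write b, move -1, go to B
B | [_]b_b_aac   read _ → write a, move +1, go to D
D | a[b]_b_aac   read b → write b, move +1, go to E
E | ab[_]b_aac
No transition is defined for (E, _); M halts in state E.

E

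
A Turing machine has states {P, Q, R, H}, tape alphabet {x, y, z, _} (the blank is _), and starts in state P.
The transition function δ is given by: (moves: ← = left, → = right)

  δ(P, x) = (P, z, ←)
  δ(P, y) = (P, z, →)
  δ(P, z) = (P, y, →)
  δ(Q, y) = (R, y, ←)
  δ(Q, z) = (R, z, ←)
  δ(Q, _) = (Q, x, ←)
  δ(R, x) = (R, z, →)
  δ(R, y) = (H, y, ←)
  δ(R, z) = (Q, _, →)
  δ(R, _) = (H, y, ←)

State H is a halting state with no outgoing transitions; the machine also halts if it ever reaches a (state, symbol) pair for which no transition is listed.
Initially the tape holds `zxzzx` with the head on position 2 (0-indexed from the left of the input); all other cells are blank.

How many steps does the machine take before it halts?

P | zx[z]zx_   read z → write y, move →, go to P
P | zxy[z]x_   read z → write y, move →, go to P
P | zxyy[x]_   read x → write z, move ←, go to P
P | zxy[y]z_   read y → write z, move →, go to P
P | zxyz[z]_   read z → write y, move →, go to P
P | zxyzy[_]
M halts after 5 transitions.

5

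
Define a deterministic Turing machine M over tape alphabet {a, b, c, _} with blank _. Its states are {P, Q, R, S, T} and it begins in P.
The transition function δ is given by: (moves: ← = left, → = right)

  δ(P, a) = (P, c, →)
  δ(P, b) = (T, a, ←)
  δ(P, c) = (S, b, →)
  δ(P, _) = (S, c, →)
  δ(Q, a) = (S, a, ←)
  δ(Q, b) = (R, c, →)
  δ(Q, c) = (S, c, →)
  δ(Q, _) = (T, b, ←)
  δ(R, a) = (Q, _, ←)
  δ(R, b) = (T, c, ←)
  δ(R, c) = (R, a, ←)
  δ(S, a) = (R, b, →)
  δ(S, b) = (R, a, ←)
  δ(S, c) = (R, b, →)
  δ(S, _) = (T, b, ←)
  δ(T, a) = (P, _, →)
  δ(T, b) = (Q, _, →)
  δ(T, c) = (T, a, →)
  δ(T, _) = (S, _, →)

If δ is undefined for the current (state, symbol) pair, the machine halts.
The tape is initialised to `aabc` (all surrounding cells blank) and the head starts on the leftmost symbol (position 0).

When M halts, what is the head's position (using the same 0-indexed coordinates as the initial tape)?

P | [a]abc__   read a → write c, move →, go to P
P | c[a]bc__   read a → write c, move →, go to P
P | cc[b]c__   read b → write a, move ←, go to T
T | c[c]ac__   read c → write a, move →, go to T
T | ca[a]c__   read a → write _, move →, go to P
P | ca_[c]__   read c → write b, move →, go to S
S | ca_b[_]_   read _ → write b, move ←, go to T
T | ca_[b]b_   read b → write _, move →, go to Q
Q | ca__[b]_   read b → write c, move →, go to R
R | ca__c[_]
At halt the head is at cell 5.

5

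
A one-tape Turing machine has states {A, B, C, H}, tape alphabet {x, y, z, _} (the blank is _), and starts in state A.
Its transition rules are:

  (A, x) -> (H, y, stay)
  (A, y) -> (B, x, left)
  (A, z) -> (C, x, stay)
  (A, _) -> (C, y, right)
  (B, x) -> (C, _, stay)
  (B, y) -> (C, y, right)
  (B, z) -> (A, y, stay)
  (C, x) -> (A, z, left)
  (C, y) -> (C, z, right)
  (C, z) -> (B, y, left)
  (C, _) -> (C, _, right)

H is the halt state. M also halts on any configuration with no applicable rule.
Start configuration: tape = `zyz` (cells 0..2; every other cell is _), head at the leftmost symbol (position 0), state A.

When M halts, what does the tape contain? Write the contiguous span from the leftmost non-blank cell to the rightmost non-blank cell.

state=A head=0 tape=__[z]yz   (A,z)→(C,x,stay)
state=C head=0 tape=__[x]yz   (C,x)→(A,z,left)
state=A head=-1 tape=_[_]zyz   (A,_)→(C,y,right)
state=C head=0 tape=_y[z]yz   (C,z)→(B,y,left)
state=B head=-1 tape=_[y]yyz   (B,y)→(C,y,right)
state=C head=0 tape=_y[y]yz   (C,y)→(C,z,right)
state=C head=1 tape=_yz[y]z   (C,y)→(C,z,right)
state=C head=2 tape=_yzz[z]   (C,z)→(B,y,left)
state=B head=1 tape=_yz[z]y   (B,z)→(A,y,stay)
state=A head=1 tape=_yz[y]y   (A,y)→(B,x,left)
state=B head=0 tape=_y[z]xy   (B,z)→(A,y,stay)
state=A head=0 tape=_y[y]xy   (A,y)→(B,x,left)
state=B head=-1 tape=_[y]xxy   (B,y)→(C,y,right)
state=C head=0 tape=_y[x]xy   (C,x)→(A,z,left)
state=A head=-1 tape=_[y]zxy   (A,y)→(B,x,left)
state=B head=-2 tape=[_]xzxy
The non-blank tape span at halt is xzxy.

xzxy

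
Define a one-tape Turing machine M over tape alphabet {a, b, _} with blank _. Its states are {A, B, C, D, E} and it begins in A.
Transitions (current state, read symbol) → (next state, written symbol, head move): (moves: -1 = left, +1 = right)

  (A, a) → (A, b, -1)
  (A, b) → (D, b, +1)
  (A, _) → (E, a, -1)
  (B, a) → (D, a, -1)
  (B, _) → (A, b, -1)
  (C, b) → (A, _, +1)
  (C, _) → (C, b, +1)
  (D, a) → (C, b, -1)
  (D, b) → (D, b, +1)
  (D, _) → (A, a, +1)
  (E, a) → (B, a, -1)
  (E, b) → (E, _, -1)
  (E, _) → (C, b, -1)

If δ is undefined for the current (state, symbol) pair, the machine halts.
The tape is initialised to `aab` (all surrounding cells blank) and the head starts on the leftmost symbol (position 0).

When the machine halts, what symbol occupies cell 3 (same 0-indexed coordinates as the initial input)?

a

state=A head=0 tape=_____[a]ab__   (A,a)→(A,b,-1)
state=A head=-1 tape=____[_]bab__   (A,_)→(E,a,-1)
state=E head=-2 tape=___[_]abab__   (E,_)→(C,b,-1)
state=C head=-3 tape=__[_]babab__   (C,_)→(C,b,+1)
state=C head=-2 tape=__b[b]abab__   (C,b)→(A,_,+1)
state=A head=-1 tape=__b_[a]bab__   (A,a)→(A,b,-1)
state=A head=-2 tape=__b[_]bbab__   (A,_)→(E,a,-1)
state=E head=-3 tape=__[b]abbab__   (E,b)→(E,_,-1)
state=E head=-4 tape=_[_]_abbab__   (E,_)→(C,b,-1)
state=C head=-5 tape=[_]b_abbab__   (C,_)→(C,b,+1)
state=C head=-4 tape=b[b]_abbab__   (C,b)→(A,_,+1)
state=A head=-3 tape=b_[_]abbab__   (A,_)→(E,a,-1)
state=E head=-4 tape=b[_]aabbab__   (E,_)→(C,b,-1)
state=C head=-5 tape=[b]baabbab__   (C,b)→(A,_,+1)
state=A head=-4 tape=_[b]aabbab__   (A,b)→(D,b,+1)
state=D head=-3 tape=_b[a]abbab__   (D,a)→(C,b,-1)
state=C head=-4 tape=_[b]babbab__   (C,b)→(A,_,+1)
state=A head=-3 tape=__[b]abbab__   (A,b)→(D,b,+1)
state=D head=-2 tape=__b[a]bbab__   (D,a)→(C,b,-1)
state=C head=-3 tape=__[b]bbbab__   (C,b)→(A,_,+1)
state=A head=-2 tape=___[b]bbab__   (A,b)→(D,b,+1)
state=D head=-1 tape=___b[b]bab__   (D,b)→(D,b,+1)
state=D head=0 tape=___bb[b]ab__   (D,b)→(D,b,+1)
state=D head=1 tape=___bbb[a]b__   (D,a)→(C,b,-1)
state=C head=0 tape=___bb[b]bb__   (C,b)→(A,_,+1)
state=A head=1 tape=___bb_[b]b__   (A,b)→(D,b,+1)
state=D head=2 tape=___bb_b[b]__   (D,b)→(D,b,+1)
state=D head=3 tape=___bb_bb[_]_   (D,_)→(A,a,+1)
state=A head=4 tape=___bb_bba[_]   (A,_)→(E,a,-1)
state=E head=3 tape=___bb_bb[a]a   (E,a)→(B,a,-1)
state=B head=2 tape=___bb_b[b]aa
Cell 3 holds a when M halts.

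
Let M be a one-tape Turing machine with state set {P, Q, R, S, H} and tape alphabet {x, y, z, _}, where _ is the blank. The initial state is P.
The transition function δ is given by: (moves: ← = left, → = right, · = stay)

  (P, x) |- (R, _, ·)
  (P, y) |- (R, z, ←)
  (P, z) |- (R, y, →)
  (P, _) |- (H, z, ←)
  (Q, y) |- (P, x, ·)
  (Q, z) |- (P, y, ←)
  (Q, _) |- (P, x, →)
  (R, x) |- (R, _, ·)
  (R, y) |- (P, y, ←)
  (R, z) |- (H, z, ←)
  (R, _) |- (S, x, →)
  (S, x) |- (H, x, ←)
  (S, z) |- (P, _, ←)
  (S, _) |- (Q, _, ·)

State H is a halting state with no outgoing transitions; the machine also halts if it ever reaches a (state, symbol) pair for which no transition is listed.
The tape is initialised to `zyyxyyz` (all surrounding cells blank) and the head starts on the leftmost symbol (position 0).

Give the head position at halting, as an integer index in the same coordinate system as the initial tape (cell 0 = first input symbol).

P | _[z]yyxyyz   read z → write y, move →, go to R
R | _y[y]yxyyz   read y → write y, move ←, go to P
P | _[y]yyxyyz   read y → write z, move ←, go to R
R | [_]zyyxyyz   read _ → write x, move →, go to S
S | x[z]yyxyyz   read z → write _, move ←, go to P
P | [x]_yyxyyz   read x → write _, move ·, go to R
R | [_]_yyxyyz   read _ → write x, move →, go to S
S | x[_]yyxyyz   read _ → write _, move ·, go to Q
Q | x[_]yyxyyz   read _ → write x, move →, go to P
P | xx[y]yxyyz   read y → write z, move ←, go to R
R | x[x]zyxyyz   read x → write _, move ·, go to R
R | x[_]zyxyyz   read _ → write x, move →, go to S
S | xx[z]yxyyz   read z → write _, move ←, go to P
P | x[x]_yxyyz   read x → write _, move ·, go to R
R | x[_]_yxyyz   read _ → write x, move →, go to S
S | xx[_]yxyyz   read _ → write _, move ·, go to Q
Q | xx[_]yxyyz   read _ → write x, move →, go to P
P | xxx[y]xyyz   read y → write z, move ←, go to R
R | xx[x]zxyyz   read x → write _, move ·, go to R
R | xx[_]zxyyz   read _ → write x, move →, go to S
S | xxx[z]xyyz   read z → write _, move ←, go to P
P | xx[x]_xyyz   read x → write _, move ·, go to R
R | xx[_]_xyyz   read _ → write x, move →, go to S
S | xxx[_]xyyz   read _ → write _, move ·, go to Q
Q | xxx[_]xyyz   read _ → write x, move →, go to P
P | xxxx[x]yyz   read x → write _, move ·, go to R
R | xxxx[_]yyz   read _ → write x, move →, go to S
S | xxxxx[y]yz
At halt the head is at cell 4.

4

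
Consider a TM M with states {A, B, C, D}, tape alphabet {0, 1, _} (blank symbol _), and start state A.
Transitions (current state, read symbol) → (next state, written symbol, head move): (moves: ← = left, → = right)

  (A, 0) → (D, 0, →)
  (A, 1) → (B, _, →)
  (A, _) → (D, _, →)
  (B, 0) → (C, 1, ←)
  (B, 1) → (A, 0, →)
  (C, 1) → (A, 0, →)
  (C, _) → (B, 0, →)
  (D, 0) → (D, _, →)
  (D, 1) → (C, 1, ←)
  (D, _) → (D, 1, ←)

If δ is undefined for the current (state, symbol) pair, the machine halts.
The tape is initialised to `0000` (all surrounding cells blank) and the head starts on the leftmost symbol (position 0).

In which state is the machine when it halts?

state=A head=0 tape=[0]000__   (A,0)→(D,0,→)
state=D head=1 tape=0[0]00__   (D,0)→(D,_,→)
state=D head=2 tape=0_[0]0__   (D,0)→(D,_,→)
state=D head=3 tape=0__[0]__   (D,0)→(D,_,→)
state=D head=4 tape=0___[_]_   (D,_)→(D,1,←)
state=D head=3 tape=0__[_]1_   (D,_)→(D,1,←)
state=D head=2 tape=0_[_]11_   (D,_)→(D,1,←)
state=D head=1 tape=0[_]111_   (D,_)→(D,1,←)
state=D head=0 tape=[0]1111_   (D,0)→(D,_,→)
state=D head=1 tape=_[1]111_   (D,1)→(C,1,←)
state=C head=0 tape=[_]1111_   (C,_)→(B,0,→)
state=B head=1 tape=0[1]111_   (B,1)→(A,0,→)
state=A head=2 tape=00[1]11_   (A,1)→(B,_,→)
state=B head=3 tape=00_[1]1_   (B,1)→(A,0,→)
state=A head=4 tape=00_0[1]_   (A,1)→(B,_,→)
state=B head=5 tape=00_0_[_]
No transition is defined for (B, _); M halts in state B.

B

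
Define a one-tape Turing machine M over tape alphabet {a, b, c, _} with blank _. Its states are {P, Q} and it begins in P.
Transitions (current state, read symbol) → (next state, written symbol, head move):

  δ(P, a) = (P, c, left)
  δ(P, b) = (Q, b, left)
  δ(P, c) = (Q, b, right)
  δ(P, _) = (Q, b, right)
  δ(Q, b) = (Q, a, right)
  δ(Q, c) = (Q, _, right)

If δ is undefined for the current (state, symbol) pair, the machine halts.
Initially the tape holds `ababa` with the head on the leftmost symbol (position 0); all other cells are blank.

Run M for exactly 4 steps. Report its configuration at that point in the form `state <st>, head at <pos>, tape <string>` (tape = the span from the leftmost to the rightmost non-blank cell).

P | _[a]baba   read a → write c, move left, go to P
P | [_]cbaba   read _ → write b, move right, go to Q
Q | b[c]baba   read c → write _, move right, go to Q
Q | b_[b]aba   read b → write a, move right, go to Q
Q | b_a[a]ba
After 4 steps: state Q, head at 2, tape b_aaba.

state Q, head at 2, tape b_aaba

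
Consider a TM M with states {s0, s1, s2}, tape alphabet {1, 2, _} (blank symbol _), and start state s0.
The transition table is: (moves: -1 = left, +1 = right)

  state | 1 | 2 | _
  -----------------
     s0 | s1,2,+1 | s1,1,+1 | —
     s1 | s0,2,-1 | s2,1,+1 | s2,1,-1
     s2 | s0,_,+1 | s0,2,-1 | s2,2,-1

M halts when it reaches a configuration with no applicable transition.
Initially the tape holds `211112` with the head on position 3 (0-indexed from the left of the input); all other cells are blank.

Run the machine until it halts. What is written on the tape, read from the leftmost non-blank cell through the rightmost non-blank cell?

21112__21

state=s0 head=3 tape=211[1]12___   (s0,1)→(s1,2,+1)
state=s1 head=4 tape=2112[1]2___   (s1,1)→(s0,2,-1)
state=s0 head=3 tape=211[2]22___   (s0,2)→(s1,1,+1)
state=s1 head=4 tape=2111[2]2___   (s1,2)→(s2,1,+1)
state=s2 head=5 tape=21111[2]___   (s2,2)→(s0,2,-1)
state=s0 head=4 tape=2111[1]2___   (s0,1)→(s1,2,+1)
state=s1 head=5 tape=21112[2]___   (s1,2)→(s2,1,+1)
state=s2 head=6 tape=211121[_]__   (s2,_)→(s2,2,-1)
state=s2 head=5 tape=21112[1]2__   (s2,1)→(s0,_,+1)
state=s0 head=6 tape=21112_[2]__   (s0,2)→(s1,1,+1)
state=s1 head=7 tape=21112_1[_]_   (s1,_)→(s2,1,-1)
state=s2 head=6 tape=21112_[1]1_   (s2,1)→(s0,_,+1)
state=s0 head=7 tape=21112__[1]_   (s0,1)→(s1,2,+1)
state=s1 head=8 tape=21112__2[_]   (s1,_)→(s2,1,-1)
state=s2 head=7 tape=21112__[2]1   (s2,2)→(s0,2,-1)
state=s0 head=6 tape=21112_[_]21
The non-blank tape span at halt is 21112__21.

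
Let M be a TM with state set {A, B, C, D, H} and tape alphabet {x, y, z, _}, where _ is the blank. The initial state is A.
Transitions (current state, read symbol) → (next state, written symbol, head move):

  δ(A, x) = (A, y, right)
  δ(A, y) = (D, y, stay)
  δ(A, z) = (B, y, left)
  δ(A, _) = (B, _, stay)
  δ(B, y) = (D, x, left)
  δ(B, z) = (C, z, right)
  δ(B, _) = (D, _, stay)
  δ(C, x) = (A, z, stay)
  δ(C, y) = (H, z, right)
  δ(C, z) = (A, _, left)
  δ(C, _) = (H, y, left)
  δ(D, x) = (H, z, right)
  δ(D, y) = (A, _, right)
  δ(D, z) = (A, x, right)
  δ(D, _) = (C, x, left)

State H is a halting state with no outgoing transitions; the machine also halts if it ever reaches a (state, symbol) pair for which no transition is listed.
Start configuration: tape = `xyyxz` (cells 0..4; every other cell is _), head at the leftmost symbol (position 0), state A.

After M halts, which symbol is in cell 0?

y

A | [x]yyxz   read x → write y, move right, go to A
A | y[y]yxz   read y → write y, move stay, go to D
D | y[y]yxz   read y → write _, move right, go to A
A | y_[y]xz   read y → write y, move stay, go to D
D | y_[y]xz   read y → write _, move right, go to A
A | y__[x]z   read x → write y, move right, go to A
A | y__y[z]   read z → write y, move left, go to B
B | y__[y]y   read y → write x, move left, go to D
D | y_[_]xy   read _ → write x, move left, go to C
C | y[_]xxy   read _ → write y, move left, go to H
H | [y]yxxy
Cell 0 holds y when M halts.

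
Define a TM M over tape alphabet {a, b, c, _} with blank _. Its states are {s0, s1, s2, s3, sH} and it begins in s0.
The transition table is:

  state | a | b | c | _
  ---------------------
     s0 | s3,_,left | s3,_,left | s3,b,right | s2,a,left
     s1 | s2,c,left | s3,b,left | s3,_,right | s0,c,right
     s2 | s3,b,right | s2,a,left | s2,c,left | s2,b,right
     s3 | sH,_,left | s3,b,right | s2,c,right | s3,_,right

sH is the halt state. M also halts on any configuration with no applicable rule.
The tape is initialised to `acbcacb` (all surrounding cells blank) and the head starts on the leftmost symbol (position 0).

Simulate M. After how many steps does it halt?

state=s0 head=0 tape=__[a]cbcacb   (s0,a)→(s3,_,left)
state=s3 head=-1 tape=_[_]_cbcacb   (s3,_)→(s3,_,right)
state=s3 head=0 tape=__[_]cbcacb   (s3,_)→(s3,_,right)
state=s3 head=1 tape=___[c]bcacb   (s3,c)→(s2,c,right)
state=s2 head=2 tape=___c[b]cacb   (s2,b)→(s2,a,left)
state=s2 head=1 tape=___[c]acacb   (s2,c)→(s2,c,left)
state=s2 head=0 tape=__[_]cacacb   (s2,_)→(s2,b,right)
state=s2 head=1 tape=__b[c]acacb   (s2,c)→(s2,c,left)
state=s2 head=0 tape=__[b]cacacb   (s2,b)→(s2,a,left)
state=s2 head=-1 tape=_[_]acacacb   (s2,_)→(s2,b,right)
state=s2 head=0 tape=_b[a]cacacb   (s2,a)→(s3,b,right)
state=s3 head=1 tape=_bb[c]acacb   (s3,c)→(s2,c,right)
state=s2 head=2 tape=_bbc[a]cacb   (s2,a)→(s3,b,right)
state=s3 head=3 tape=_bbcb[c]acb   (s3,c)→(s2,c,right)
state=s2 head=4 tape=_bbcbc[a]cb   (s2,a)→(s3,b,right)
state=s3 head=5 tape=_bbcbcb[c]b   (s3,c)→(s2,c,right)
state=s2 head=6 tape=_bbcbcbc[b]   (s2,b)→(s2,a,left)
state=s2 head=5 tape=_bbcbcb[c]a   (s2,c)→(s2,c,left)
state=s2 head=4 tape=_bbcbc[b]ca   (s2,b)→(s2,a,left)
state=s2 head=3 tape=_bbcb[c]aca   (s2,c)→(s2,c,left)
state=s2 head=2 tape=_bbc[b]caca   (s2,b)→(s2,a,left)
state=s2 head=1 tape=_bb[c]acaca   (s2,c)→(s2,c,left)
state=s2 head=0 tape=_b[b]cacaca   (s2,b)→(s2,a,left)
state=s2 head=-1 tape=_[b]acacaca   (s2,b)→(s2,a,left)
state=s2 head=-2 tape=[_]aacacaca   (s2,_)→(s2,b,right)
state=s2 head=-1 tape=b[a]acacaca   (s2,a)→(s3,b,right)
state=s3 head=0 tape=bb[a]cacaca   (s3,a)→(sH,_,left)
state=sH head=-1 tape=b[b]_cacaca
M halts after 27 transitions.

27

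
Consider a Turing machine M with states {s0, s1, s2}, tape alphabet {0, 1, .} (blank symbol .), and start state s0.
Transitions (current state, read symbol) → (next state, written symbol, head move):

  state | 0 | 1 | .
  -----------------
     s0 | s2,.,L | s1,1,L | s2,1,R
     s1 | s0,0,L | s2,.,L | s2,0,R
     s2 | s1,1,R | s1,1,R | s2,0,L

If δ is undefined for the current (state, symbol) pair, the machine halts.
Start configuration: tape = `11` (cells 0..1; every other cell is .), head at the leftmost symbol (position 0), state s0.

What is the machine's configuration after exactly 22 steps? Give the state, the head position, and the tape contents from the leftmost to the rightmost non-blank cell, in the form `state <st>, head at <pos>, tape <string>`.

s0 | ..[1]1.   read 1 → write 1, move L, go to s1
s1 | .[.]11.   read . → write 0, move R, go to s2
s2 | .0[1]1.   read 1 → write 1, move R, go to s1
s1 | .01[1].   read 1 → write ., move L, go to s2
s2 | .0[1]..   read 1 → write 1, move R, go to s1
s1 | .01[.].   read . → write 0, move R, go to s2
s2 | .010[.]   read . → write 0, move L, go to s2
s2 | .01[0]0   read 0 → write 1, move R, go to s1
s1 | .011[0]   read 0 → write 0, move L, go to s0
s0 | .01[1]0   read 1 → write 1, move L, go to s1
s1 | .0[1]10   read 1 → write ., move L, go to s2
s2 | .[0].10   read 0 → write 1, move R, go to s1
s1 | .1[.]10   read . → write 0, move R, go to s2
s2 | .10[1]0   read 1 → write 1, move R, go to s1
s1 | .101[0]   read 0 → write 0, move L, go to s0
s0 | .10[1]0   read 1 → write 1, move L, go to s1
s1 | .1[0]10   read 0 → write 0, move L, go to s0
s0 | .[1]010   read 1 → write 1, move L, go to s1
s1 | [.]1010   read . → write 0, move R, go to s2
s2 | 0[1]010   read 1 → write 1, move R, go to s1
s1 | 01[0]10   read 0 → write 0, move L, go to s0
s0 | 0[1]010   read 1 → write 1, move L, go to s1
s1 | [0]1010
After 22 steps: state s1, head at -2, tape 01010.

state s1, head at -2, tape 01010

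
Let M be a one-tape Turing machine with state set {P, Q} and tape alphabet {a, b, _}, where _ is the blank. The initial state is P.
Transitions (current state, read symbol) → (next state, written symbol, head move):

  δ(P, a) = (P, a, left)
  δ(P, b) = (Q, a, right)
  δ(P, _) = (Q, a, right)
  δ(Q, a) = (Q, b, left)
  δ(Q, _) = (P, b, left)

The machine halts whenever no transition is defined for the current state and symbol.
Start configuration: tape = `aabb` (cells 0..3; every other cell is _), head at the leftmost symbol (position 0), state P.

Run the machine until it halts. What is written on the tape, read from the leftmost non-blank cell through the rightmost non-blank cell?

abbbabb

P | ___[a]abb   read a → write a, move left, go to P
P | __[_]aabb   read _ → write a, move right, go to Q
Q | __a[a]abb   read a → write b, move left, go to Q
Q | __[a]babb   read a → write b, move left, go to Q
Q | _[_]bbabb   read _ → write b, move left, go to P
P | [_]bbbabb   read _ → write a, move right, go to Q
Q | a[b]bbabb
The non-blank tape span at halt is abbbabb.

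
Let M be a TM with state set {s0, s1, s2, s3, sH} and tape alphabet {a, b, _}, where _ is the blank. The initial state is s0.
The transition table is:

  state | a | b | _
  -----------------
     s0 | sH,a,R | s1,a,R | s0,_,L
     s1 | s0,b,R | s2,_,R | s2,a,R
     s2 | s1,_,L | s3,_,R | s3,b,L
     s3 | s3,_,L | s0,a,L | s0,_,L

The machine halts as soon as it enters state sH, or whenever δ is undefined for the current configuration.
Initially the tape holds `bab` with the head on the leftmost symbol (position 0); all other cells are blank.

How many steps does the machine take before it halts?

state=s0 head=0 tape=[b]ab__   (s0,b)→(s1,a,R)
state=s1 head=1 tape=a[a]b__   (s1,a)→(s0,b,R)
state=s0 head=2 tape=ab[b]__   (s0,b)→(s1,a,R)
state=s1 head=3 tape=aba[_]_   (s1,_)→(s2,a,R)
state=s2 head=4 tape=abaa[_]   (s2,_)→(s3,b,L)
state=s3 head=3 tape=aba[a]b   (s3,a)→(s3,_,L)
state=s3 head=2 tape=ab[a]_b   (s3,a)→(s3,_,L)
state=s3 head=1 tape=a[b]__b   (s3,b)→(s0,a,L)
state=s0 head=0 tape=[a]a__b   (s0,a)→(sH,a,R)
state=sH head=1 tape=a[a]__b
M halts after 9 transitions.

9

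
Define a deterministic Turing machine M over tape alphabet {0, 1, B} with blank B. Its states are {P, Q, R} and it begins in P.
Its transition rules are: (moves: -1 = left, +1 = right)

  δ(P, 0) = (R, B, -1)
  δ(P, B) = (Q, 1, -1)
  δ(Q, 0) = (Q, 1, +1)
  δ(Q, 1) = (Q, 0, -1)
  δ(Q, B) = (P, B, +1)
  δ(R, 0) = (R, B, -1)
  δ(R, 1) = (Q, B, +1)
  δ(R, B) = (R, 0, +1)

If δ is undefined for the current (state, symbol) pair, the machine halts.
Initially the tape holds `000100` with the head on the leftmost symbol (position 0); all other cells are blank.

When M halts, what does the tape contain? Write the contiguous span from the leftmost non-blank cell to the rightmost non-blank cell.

P | BBB[0]00100BB   read 0 → write B, move -1, go to R
R | BB[B]B00100BB   read B → write 0, move +1, go to R
R | BB0[B]00100BB   read B → write 0, move +1, go to R
R | BB00[0]0100BB   read 0 → write B, move -1, go to R
R | BB0[0]B0100BB   read 0 → write B, move -1, go to R
R | BB[0]BB0100BB   read 0 → write B, move -1, go to R
R | B[B]BBB0100BB   read B → write 0, move +1, go to R
R | B0[B]BB0100BB   read B → write 0, move +1, go to R
R | B00[B]B0100BB   read B → write 0, move +1, go to R
R | B000[B]0100BB   read B → write 0, move +1, go to R
R | B0000[0]100BB   read 0 → write B, move -1, go to R
R | B000[0]B100BB   read 0 → write B, move -1, go to R
R | B00[0]BB100BB   read 0 → write B, move -1, go to R
R | B0[0]BBB100BB   read 0 → write B, move -1, go to R
R | B[0]BBBB100BB   read 0 → write B, move -1, go to R
R | [B]BBBBB100BB   read B → write 0, move +1, go to R
R | 0[B]BBBB100BB   read B → write 0, move +1, go to R
R | 00[B]BBB100BB   read B → write 0, move +1, go to R
R | 000[B]BB100BB   read B → write 0, move +1, go to R
R | 0000[B]B100BB   read B → write 0, move +1, go to R
R | 00000[B]100BB   read B → write 0, move +1, go to R
R | 000000[1]00BB   read 1 → write B, move +1, go to Q
Q | 000000B[0]0BB   read 0 → write 1, move +1, go to Q
Q | 000000B1[0]BB   read 0 → write 1, move +1, go to Q
Q | 000000B11[B]B   read B → write B, move +1, go to P
P | 000000B11B[B]   read B → write 1, move -1, go to Q
Q | 000000B11[B]1   read B → write B, move +1, go to P
P | 000000B11B[1]
The non-blank tape span at halt is 000000B11B1.

000000B11B1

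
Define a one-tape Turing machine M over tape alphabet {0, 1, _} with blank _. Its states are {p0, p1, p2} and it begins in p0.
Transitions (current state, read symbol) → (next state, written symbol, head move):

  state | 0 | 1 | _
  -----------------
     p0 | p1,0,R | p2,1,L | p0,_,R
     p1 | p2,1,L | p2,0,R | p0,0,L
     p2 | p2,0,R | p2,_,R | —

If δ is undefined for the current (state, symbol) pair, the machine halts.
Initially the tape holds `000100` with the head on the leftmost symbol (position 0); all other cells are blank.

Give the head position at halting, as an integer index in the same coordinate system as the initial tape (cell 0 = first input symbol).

state=p0 head=0 tape=[0]00100_   (p0,0)→(p1,0,R)
state=p1 head=1 tape=0[0]0100_   (p1,0)→(p2,1,L)
state=p2 head=0 tape=[0]10100_   (p2,0)→(p2,0,R)
state=p2 head=1 tape=0[1]0100_   (p2,1)→(p2,_,R)
state=p2 head=2 tape=0_[0]100_   (p2,0)→(p2,0,R)
state=p2 head=3 tape=0_0[1]00_   (p2,1)→(p2,_,R)
state=p2 head=4 tape=0_0_[0]0_   (p2,0)→(p2,0,R)
state=p2 head=5 tape=0_0_0[0]_   (p2,0)→(p2,0,R)
state=p2 head=6 tape=0_0_00[_]
At halt the head is at cell 6.

6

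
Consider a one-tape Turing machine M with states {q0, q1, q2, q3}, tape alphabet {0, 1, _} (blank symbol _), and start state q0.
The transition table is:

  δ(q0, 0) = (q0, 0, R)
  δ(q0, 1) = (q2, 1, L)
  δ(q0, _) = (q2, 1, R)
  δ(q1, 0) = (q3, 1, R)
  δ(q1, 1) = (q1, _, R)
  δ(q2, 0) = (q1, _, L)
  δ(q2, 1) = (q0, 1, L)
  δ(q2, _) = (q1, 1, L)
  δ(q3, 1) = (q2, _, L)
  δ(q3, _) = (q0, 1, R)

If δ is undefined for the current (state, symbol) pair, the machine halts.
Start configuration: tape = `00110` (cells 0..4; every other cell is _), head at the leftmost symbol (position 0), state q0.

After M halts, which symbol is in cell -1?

1

state=q0 head=0 tape=__[0]0110   (q0,0)→(q0,0,R)
state=q0 head=1 tape=__0[0]110   (q0,0)→(q0,0,R)
state=q0 head=2 tape=__00[1]10   (q0,1)→(q2,1,L)
state=q2 head=1 tape=__0[0]110   (q2,0)→(q1,_,L)
state=q1 head=0 tape=__[0]_110   (q1,0)→(q3,1,R)
state=q3 head=1 tape=__1[_]110   (q3,_)→(q0,1,R)
state=q0 head=2 tape=__11[1]10   (q0,1)→(q2,1,L)
state=q2 head=1 tape=__1[1]110   (q2,1)→(q0,1,L)
state=q0 head=0 tape=__[1]1110   (q0,1)→(q2,1,L)
state=q2 head=-1 tape=_[_]11110   (q2,_)→(q1,1,L)
state=q1 head=-2 tape=[_]111110
Cell -1 holds 1 when M halts.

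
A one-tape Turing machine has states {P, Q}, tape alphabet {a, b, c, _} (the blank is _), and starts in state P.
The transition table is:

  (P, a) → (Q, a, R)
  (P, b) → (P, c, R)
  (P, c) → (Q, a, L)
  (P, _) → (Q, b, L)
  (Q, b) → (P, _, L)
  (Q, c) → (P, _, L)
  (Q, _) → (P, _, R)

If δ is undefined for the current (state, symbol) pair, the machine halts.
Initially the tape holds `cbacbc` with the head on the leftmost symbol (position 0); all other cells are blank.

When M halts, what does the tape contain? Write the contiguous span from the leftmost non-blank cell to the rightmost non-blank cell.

state=P head=0 tape=_[c]bacbc   (P,c)→(Q,a,L)
state=Q head=-1 tape=[_]abacbc   (Q,_)→(P,_,R)
state=P head=0 tape=_[a]bacbc   (P,a)→(Q,a,R)
state=Q head=1 tape=_a[b]acbc   (Q,b)→(P,_,L)
state=P head=0 tape=_[a]_acbc   (P,a)→(Q,a,R)
state=Q head=1 tape=_a[_]acbc   (Q,_)→(P,_,R)
state=P head=2 tape=_a_[a]cbc   (P,a)→(Q,a,R)
state=Q head=3 tape=_a_a[c]bc   (Q,c)→(P,_,L)
state=P head=2 tape=_a_[a]_bc   (P,a)→(Q,a,R)
state=Q head=3 tape=_a_a[_]bc   (Q,_)→(P,_,R)
state=P head=4 tape=_a_a_[b]c   (P,b)→(P,c,R)
state=P head=5 tape=_a_a_c[c]   (P,c)→(Q,a,L)
state=Q head=4 tape=_a_a_[c]a   (Q,c)→(P,_,L)
state=P head=3 tape=_a_a[_]_a   (P,_)→(Q,b,L)
state=Q head=2 tape=_a_[a]b_a
The non-blank tape span at halt is a_ab_a.

a_ab_a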